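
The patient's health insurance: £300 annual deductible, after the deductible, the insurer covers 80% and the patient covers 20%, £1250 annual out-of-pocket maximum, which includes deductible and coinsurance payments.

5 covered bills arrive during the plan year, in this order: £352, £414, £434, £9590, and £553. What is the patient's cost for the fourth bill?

£770

#1 (£352): deductible takes £300, £52 remains; patient's 20% is £10.40. Patient pays £310.40; OOP now £310.40.
#2 (£414): deductible already satisfied, so patient's share is 20% × £414 = £82.80. Cost to patient: £82.80. OOP to date £393.20.
#3 (£434): deductible met; 20% of £434 = £86.80. Patient owes £86.80 (running OOP £480).
#4 (£9590): deductible already satisfied, so patient's share is 20% × £9590 = £1918. That would push OOP to £2398, over the £1250 cap, so patient pays £1250 − £480 = £770.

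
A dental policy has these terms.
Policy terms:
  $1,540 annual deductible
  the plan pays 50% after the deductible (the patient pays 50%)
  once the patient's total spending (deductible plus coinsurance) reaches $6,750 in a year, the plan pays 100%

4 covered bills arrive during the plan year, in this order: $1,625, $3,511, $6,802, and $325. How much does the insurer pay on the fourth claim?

$314

Bill 1, $1,625: $1,540 finishes the deductible; $85 goes to coinsurance; patient's 50% is $42.50. Patient owes $1,582.50 (running OOP $1,582.50). Insurer: $1,625 − $1,582.50 = $42.50.
Bill 2, $3,511: 50% coinsurance on $3,511 = $1,755.50. Patient owes $1,755.50 (running OOP $3,338). Insurer: $3,511 − $1,755.50 = $1,755.50.
Bill 3, $6,802: deductible met; 50% of $6,802 = $3,401. Cost to patient: $3,401. OOP to date $6,739. Plan pays $6,802 − $3,401 = $3,401.
Bill 4, $325: 50% coinsurance on $325 = $162.50. Adding that to $6,739 gives $6,901.50, past the $6,750 cap; patient pays only $6,750 − $6,739 = $11. Plan pays $325 − $11 = $314.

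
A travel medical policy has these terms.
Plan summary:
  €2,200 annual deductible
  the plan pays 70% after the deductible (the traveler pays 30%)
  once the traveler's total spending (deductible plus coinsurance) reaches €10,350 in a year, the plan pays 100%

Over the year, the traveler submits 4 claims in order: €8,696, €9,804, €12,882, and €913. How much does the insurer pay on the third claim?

€9,622

#1 (€8,696): deductible takes €2,200, €6,496 remains; 30% of €6,496 = €1,948.80. Traveler owes €4,148.80 (running OOP €4,148.80). Plan pays €8,696 − €4,148.80 = €4,547.20.
#2 (€9,804): deductible already satisfied, so traveler's share is 30% × €9,804 = €2,941.20. Traveler owes €2,941.20 (running OOP €7,090). Plan pays €9,804 − €2,941.20 = €6,862.80.
#3 (€12,882): 30% coinsurance on €12,882 = €3,864.60. OOP would hit €10,954.60 > €10,350, so the cap limits the traveler to €10,350 − €7,090 = €3,260. Plan pays €12,882 − €3,260 = €9,622.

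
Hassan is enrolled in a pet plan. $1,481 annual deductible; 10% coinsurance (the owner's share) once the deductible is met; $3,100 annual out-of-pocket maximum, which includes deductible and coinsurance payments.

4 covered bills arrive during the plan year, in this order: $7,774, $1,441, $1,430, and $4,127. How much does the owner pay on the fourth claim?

Claim 1 — $7,774: $1,481 to deductible, leaving $6,293; owner's 10% is $629.30. Cost to owner: $2,110.30. OOP to date $2,110.30.
Claim 2 — $1,441: deductible already satisfied, so owner's share is 10% × $1,441 = $144.10. Owner pays $144.10; OOP now $2,254.40.
Claim 3 — $1,430: deductible already satisfied, so owner's share is 10% × $1,430 = $143. Owner pays $143; OOP now $2,397.40.
Claim 4 — $4,127: 10% coinsurance on $4,127 = $412.70. Owner pays $412.70; OOP now $2,810.10.

$412.70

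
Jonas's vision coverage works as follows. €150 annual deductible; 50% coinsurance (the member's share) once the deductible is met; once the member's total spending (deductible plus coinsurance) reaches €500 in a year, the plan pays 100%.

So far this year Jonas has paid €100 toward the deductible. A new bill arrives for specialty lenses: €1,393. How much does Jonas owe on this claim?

€400

€100 of the €150 deductible is already met, leaving €50.
The remaining €1,343 (= €1,393 − €50) moves to coinsurance.
Coinsurance: €1,343 × 50% = €671.50.
That puts the member's cost at €50 + €671.50 = €721.50 before any cap.
Year-to-date out-of-pocket would reach €100 + €721.50 = €821.50, above the €500 maximum, so the member pays only €500 − €100 = €400.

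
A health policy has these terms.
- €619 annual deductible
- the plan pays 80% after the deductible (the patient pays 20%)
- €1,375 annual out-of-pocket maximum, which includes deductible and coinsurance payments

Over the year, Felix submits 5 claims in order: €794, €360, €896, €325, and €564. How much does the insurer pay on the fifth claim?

€451.20

Claim 1 (€794): €619 to deductible, leaving €175; patient's 20% is €35. Patient owes €654 (running OOP €654). Plan pays €794 − €654 = €140.
Claim 2 (€360): deductible already satisfied, so patient's share is 20% × €360 = €72. Cost to patient: €72. OOP to date €726. Plan pays €360 − €72 = €288.
Claim 3 (€896): 20% coinsurance on €896 = €179.20. Patient owes €179.20 (running OOP €905.20). Insurer: €896 − €179.20 = €716.80.
Claim 4 (€325): 20% coinsurance on €325 = €65. Patient owes €65 (running OOP €970.20). Plan pays €325 − €65 = €260.
Claim 5 (€564): 20% coinsurance on €564 = €112.80. Patient pays €112.80; OOP now €1,083. Plan pays €564 − €112.80 = €451.20.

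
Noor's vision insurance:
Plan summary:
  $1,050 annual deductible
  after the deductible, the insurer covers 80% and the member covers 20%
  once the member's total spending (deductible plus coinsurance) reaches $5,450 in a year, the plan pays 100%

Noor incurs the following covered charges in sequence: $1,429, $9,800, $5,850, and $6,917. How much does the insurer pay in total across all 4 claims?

$18,546

Bill 1, $1,429: deductible takes $1,050, $379 remains; coinsurance $379 × 20% = $75.80. Cost to member: $1,125.80. OOP to date $1,125.80. Insurer: $1,429 − $1,125.80 = $303.20.
Bill 2, $9,800: 20% coinsurance on $9,800 = $1,960. Member owes $1,960 (running OOP $3,085.80). Insurer: $9,800 − $1,960 = $7,840.
Bill 3, $5,850: deductible already satisfied, so member's share is 20% × $5,850 = $1,170. Member owes $1,170 (running OOP $4,255.80). Plan pays $5,850 − $1,170 = $4,680.
Bill 4, $6,917: 20% coinsurance on $6,917 = $1,383.40. OOP would hit $5,639.20 > $5,450, so the cap limits the member to $5,450 − $4,255.80 = $1,194.20. Plan pays $6,917 − $1,194.20 = $5,722.80.
Insurer total: $303.20 + $7,840 + $4,680 + $5,722.80 = $18,546.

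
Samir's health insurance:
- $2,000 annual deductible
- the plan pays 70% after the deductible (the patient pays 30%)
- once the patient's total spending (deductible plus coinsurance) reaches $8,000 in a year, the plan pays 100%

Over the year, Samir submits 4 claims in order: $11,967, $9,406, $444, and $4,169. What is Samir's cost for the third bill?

Claim 1 ($11,967): $2,000 finishes the deductible; $9,967 goes to coinsurance; patient's 30% is $2,990.10. Patient owes $4,990.10 (running OOP $4,990.10).
Claim 2 ($9,406): deductible met; 30% of $9,406 = $2,821.80. Patient owes $2,821.80 (running OOP $7,811.90).
Claim 3 ($444): deductible met; 30% of $444 = $133.20. Patient owes $133.20 (running OOP $7,945.10).

$133.20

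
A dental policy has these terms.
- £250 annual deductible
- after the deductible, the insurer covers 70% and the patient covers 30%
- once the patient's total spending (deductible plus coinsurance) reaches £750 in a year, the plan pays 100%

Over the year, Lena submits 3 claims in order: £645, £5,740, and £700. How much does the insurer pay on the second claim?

Claim 1 (£645): £250 to deductible, leaving £395; coinsurance £395 × 30% = £118.50. Patient owes £368.50 (running OOP £368.50). Plan pays £645 − £368.50 = £276.50.
Claim 2 (£5,740): deductible met; 30% of £5,740 = £1,722. That would push OOP to £2,090.50, over the £750 cap, so patient pays £750 − £368.50 = £381.50. Plan pays £5,740 − £381.50 = £5,358.50.

£5,358.50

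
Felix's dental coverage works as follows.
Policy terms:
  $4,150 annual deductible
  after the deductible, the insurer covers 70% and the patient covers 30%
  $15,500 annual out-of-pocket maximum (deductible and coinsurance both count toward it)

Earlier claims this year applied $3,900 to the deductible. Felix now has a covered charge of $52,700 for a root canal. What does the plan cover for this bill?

$41,100

$3,900 of the $4,150 deductible is already met, leaving $250.
The remaining $52,450 (= $52,700 − $250) moves to coinsurance.
30% of $52,450 = $15,735 falls to the patient.
So the patient owes $250 + $15,735 = $15,985 before any cap.
Adding $15,985 to the $3,900 already spent would give $19,885, which exceeds the $15,500 cap; the patient pays just $15,500 − $3,900 = $11,600.
The plan picks up $52,700 − $11,600 = $41,100.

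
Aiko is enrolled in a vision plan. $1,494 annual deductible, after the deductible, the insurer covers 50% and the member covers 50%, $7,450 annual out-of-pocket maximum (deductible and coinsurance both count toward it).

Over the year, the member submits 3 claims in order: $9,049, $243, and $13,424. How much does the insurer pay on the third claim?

Claim 1 ($9,049): $1,494 to deductible, leaving $7,555; coinsurance $7,555 × 50% = $3,777.50. Member pays $5,271.50; OOP now $5,271.50. Plan pays $9,049 − $5,271.50 = $3,777.50.
Claim 2 ($243): 50% coinsurance on $243 = $121.50. Member owes $121.50 (running OOP $5,393). Insurer: $243 − $121.50 = $121.50.
Claim 3 ($13,424): 50% coinsurance on $13,424 = $6,712. Adding that to $5,393 gives $12,105, past the $7,450 cap; member pays only $7,450 − $5,393 = $2,057. Insurer: $13,424 − $2,057 = $11,367.

$11,367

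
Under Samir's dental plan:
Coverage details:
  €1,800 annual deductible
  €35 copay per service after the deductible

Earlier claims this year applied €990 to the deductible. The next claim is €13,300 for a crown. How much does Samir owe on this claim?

Remaining deductible: €1,800 − €990 = €810.
That leaves €13,300 − €810 = €12,490 for the copay.
Copay on this service: €35.
That puts the patient's cost at €810 + €35 = €845.

€845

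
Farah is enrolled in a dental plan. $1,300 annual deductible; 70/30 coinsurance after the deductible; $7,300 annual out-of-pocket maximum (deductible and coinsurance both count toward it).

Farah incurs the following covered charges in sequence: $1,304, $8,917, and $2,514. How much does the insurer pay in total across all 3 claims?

Bill 1, $1,304: $1,300 to deductible, leaving $4; coinsurance $4 × 30% = $1.20. Patient owes $1,301.20 (running OOP $1,301.20). Plan pays $1,304 − $1,301.20 = $2.80.
Bill 2, $8,917: 30% coinsurance on $8,917 = $2,675.10. Cost to patient: $2,675.10. OOP to date $3,976.30. Insurer: $8,917 − $2,675.10 = $6,241.90.
Bill 3, $2,514: 30% coinsurance on $2,514 = $754.20. Cost to patient: $754.20. OOP to date $4,730.50. Plan pays $2,514 − $754.20 = $1,759.80.
Insurer total: $2.80 + $6,241.90 + $1,759.80 = $8,004.50.

$8,004.50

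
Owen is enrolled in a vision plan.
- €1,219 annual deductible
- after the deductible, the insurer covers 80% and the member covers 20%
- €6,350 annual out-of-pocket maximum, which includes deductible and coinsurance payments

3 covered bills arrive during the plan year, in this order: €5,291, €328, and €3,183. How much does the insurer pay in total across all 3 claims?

Claim 1 (€5,291): €1,219 to deductible, leaving €4,072; member's 20% is €814.40. Member pays €2,033.40; OOP now €2,033.40. Plan pays €5,291 − €2,033.40 = €3,257.60.
Claim 2 (€328): 20% coinsurance on €328 = €65.60. Member pays €65.60; OOP now €2,099. Plan pays €328 − €65.60 = €262.40.
Claim 3 (€3,183): deductible already satisfied, so member's share is 20% × €3,183 = €636.60. Cost to member: €636.60. OOP to date €2,735.60. Insurer: €3,183 − €636.60 = €2,546.40.
Insurer total: €3,257.60 + €262.40 + €2,546.40 = €6,066.40.

€6,066.40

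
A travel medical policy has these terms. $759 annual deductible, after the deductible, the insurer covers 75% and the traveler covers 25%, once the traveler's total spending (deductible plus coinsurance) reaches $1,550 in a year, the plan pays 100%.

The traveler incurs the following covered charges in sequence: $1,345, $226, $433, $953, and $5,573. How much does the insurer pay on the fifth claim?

Claim 1 ($1,345): $759 finishes the deductible; $586 goes to coinsurance; traveler's 25% is $146.50. Traveler pays $905.50; OOP now $905.50. Plan pays $1,345 − $905.50 = $439.50.
Claim 2 ($226): deductible met; 25% of $226 = $56.50. Traveler pays $56.50; OOP now $962. Insurer: $226 − $56.50 = $169.50.
Claim 3 ($433): deductible met; 25% of $433 = $108.25. Traveler owes $108.25 (running OOP $1,070.25). Plan pays $433 − $108.25 = $324.75.
Claim 4 ($953): 25% coinsurance on $953 = $238.25. Traveler pays $238.25; OOP now $1,308.50. Insurer: $953 − $238.25 = $714.75.
Claim 5 ($5,573): deductible met; 25% of $5,573 = $1,393.25. OOP would hit $2,701.75 > $1,550, so the cap limits the traveler to $1,550 − $1,308.50 = $241.50. Insurer: $5,573 − $241.50 = $5,331.50.

$5,331.50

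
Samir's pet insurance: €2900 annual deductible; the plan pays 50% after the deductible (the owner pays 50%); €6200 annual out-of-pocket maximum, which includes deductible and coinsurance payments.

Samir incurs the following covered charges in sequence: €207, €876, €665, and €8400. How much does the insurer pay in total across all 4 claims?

Claim 1 (€207): fully absorbed by the deductible. Owner owes €207 (running OOP €207). Plan pays €207 − €207 = €0.
Claim 2 (€876): fully absorbed by the deductible. Cost to owner: €876. OOP to date €1083. Insurer: €876 − €876 = €0.
Claim 3 (€665): all of it applies to the deductible. Owner owes €665 (running OOP €1748). Plan pays €665 − €665 = €0.
Claim 4 (€8400): €1152 to deductible, leaving €7248; coinsurance €7248 × 50% = €3624. Claim cost before the cap: €1152 + €3624 = €4776. That would push OOP to €6524, over the €6200 cap, so owner pays €6200 − €1748 = €4452. Plan pays €8400 − €4452 = €3948.
Insurer total = bills − owner's total = €10148 − €6200 = €3948.

€3948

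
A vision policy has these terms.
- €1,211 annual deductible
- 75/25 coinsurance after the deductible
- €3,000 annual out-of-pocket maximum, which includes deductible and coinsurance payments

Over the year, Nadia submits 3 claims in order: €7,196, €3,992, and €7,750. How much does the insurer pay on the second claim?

Claim 1 — €7,196: deductible takes €1,211, €5,985 remains; 25% of €5,985 = €1,496.25. Cost to member: €2,707.25. OOP to date €2,707.25. Plan pays €7,196 − €2,707.25 = €4,488.75.
Claim 2 — €3,992: deductible already satisfied, so member's share is 25% × €3,992 = €998. OOP would hit €3,705.25 > €3,000, so the cap limits the member to €3,000 − €2,707.25 = €292.75. Insurer: €3,992 − €292.75 = €3,699.25.

€3,699.25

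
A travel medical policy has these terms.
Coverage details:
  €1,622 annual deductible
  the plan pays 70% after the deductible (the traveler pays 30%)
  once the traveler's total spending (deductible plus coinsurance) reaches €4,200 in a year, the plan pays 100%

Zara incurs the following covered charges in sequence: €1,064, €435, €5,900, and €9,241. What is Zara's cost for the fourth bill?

€844.90

#1 (€1,064): fully absorbed by the deductible. Cost to traveler: €1,064. OOP to date €1,064.
#2 (€435): fully absorbed by the deductible. Cost to traveler: €435. OOP to date €1,499.
#3 (€5,900): deductible takes €123, €5,777 remains; traveler's 30% is €1,733.10. Traveler pays €1,856.10; OOP now €3,355.10.
#4 (€9,241): deductible already satisfied, so traveler's share is 30% × €9,241 = €2,772.30. That would push OOP to €6,127.40, over the €4,200 cap, so traveler pays €4,200 − €3,355.10 = €844.90.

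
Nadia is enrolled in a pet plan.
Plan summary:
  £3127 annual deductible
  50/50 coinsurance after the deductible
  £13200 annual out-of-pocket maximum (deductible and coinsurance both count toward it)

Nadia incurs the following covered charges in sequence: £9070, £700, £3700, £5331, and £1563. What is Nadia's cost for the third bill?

Bill 1, £9070: £3127 finishes the deductible; £5943 goes to coinsurance; 50% of £5943 = £2971.50. Cost to owner: £6098.50. OOP to date £6098.50.
Bill 2, £700: deductible met; 50% of £700 = £350. Owner pays £350; OOP now £6448.50.
Bill 3, £3700: 50% coinsurance on £3700 = £1850. Cost to owner: £1850. OOP to date £8298.50.

£1850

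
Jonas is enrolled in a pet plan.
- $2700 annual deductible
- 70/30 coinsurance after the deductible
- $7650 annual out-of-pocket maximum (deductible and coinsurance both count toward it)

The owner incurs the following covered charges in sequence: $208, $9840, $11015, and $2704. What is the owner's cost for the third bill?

Bill 1, $208: all of it applies to the deductible. Cost to owner: $208. OOP to date $208.
Bill 2, $9840: deductible takes $2492, $7348 remains; 30% of $7348 = $2204.40. Cost to owner: $4696.40. OOP to date $4904.40.
Bill 3, $11015: deductible already satisfied, so owner's share is 30% × $11015 = $3304.50. That would push OOP to $8208.90, over the $7650 cap, so owner pays $7650 − $4904.40 = $2745.60.

$2745.60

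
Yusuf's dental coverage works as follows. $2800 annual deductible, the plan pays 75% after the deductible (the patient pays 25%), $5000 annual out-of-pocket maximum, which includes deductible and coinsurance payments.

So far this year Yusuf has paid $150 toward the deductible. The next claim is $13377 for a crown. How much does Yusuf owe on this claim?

Remaining deductible: $2800 − $150 = $2650.
The remaining $10727 (= $13377 − $2650) moves to coinsurance.
25% of $10727 = $2681.75 falls to the patient.
Patient responsibility before any cap: $2650 + $2681.75 = $5331.75.
That would bring total out-of-pocket to $5481.75, past the $5000 cap. The patient is capped at $5000 − $150 = $4850 on this claim.

$4850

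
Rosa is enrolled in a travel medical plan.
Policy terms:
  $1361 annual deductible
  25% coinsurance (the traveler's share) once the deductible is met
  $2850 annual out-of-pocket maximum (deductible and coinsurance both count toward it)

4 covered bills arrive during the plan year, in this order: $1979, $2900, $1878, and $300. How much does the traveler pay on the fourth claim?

#1 ($1979): $1361 to deductible, leaving $618; traveler's 25% is $154.50. Cost to traveler: $1515.50. OOP to date $1515.50.
#2 ($2900): deductible already satisfied, so traveler's share is 25% × $2900 = $725. Traveler owes $725 (running OOP $2240.50).
#3 ($1878): deductible met; 25% of $1878 = $469.50. Traveler owes $469.50 (running OOP $2710).
#4 ($300): 25% coinsurance on $300 = $75. Traveler pays $75; OOP now $2785.

$75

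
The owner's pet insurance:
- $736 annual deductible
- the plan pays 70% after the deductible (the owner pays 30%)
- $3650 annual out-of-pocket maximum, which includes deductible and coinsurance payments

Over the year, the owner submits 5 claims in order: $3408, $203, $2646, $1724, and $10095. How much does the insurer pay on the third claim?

#1 ($3408): deductible takes $736, $2672 remains; 30% of $2672 = $801.60. Owner pays $1537.60; OOP now $1537.60. Insurer: $3408 − $1537.60 = $1870.40.
#2 ($203): 30% coinsurance on $203 = $60.90. Owner owes $60.90 (running OOP $1598.50). Insurer: $203 − $60.90 = $142.10.
#3 ($2646): deductible already satisfied, so owner's share is 30% × $2646 = $793.80. Cost to owner: $793.80. OOP to date $2392.30. Plan pays $2646 − $793.80 = $1852.20.

$1852.20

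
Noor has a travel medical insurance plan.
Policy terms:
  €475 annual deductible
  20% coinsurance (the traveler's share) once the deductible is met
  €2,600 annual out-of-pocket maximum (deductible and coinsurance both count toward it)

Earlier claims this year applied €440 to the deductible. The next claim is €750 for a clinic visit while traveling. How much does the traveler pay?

€440 of the €475 deductible is already met, leaving €35.
The remaining €715 (= €750 − €35) moves to coinsurance.
Coinsurance: €715 × 20% = €143.
That puts the traveler's cost at €35 + €143 = €178 before any cap.
Cumulative spending €440 + €178 = €618 stays under the €2,600 maximum.

€178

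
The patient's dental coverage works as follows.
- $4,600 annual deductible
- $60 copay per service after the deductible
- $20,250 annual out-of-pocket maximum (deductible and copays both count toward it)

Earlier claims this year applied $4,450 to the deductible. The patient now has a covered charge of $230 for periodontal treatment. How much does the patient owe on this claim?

Remaining deductible: $4,600 − $4,450 = $150.
The remaining $80 (= $230 − $150) moves to the copay.
Copay on this service: $60.
So the patient owes $150 + $60 = $210 before any cap.
Cumulative spending $4,450 + $210 = $4,660 stays under the $20,250 maximum.

$210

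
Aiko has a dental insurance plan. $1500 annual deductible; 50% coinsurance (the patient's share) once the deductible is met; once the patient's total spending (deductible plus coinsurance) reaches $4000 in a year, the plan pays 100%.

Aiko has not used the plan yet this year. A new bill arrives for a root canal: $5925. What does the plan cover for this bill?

$2212.50

The full $1500 deductible is still open; $1500 of this bill applies to it.
The remaining $4425 (= $5925 − $1500) moves to coinsurance.
Patient's 50% share of $4425 is $2212.50.
That puts the patient's cost at $1500 + $2212.50 = $3712.50 before any cap.
Year-to-date out-of-pocket becomes $0 + $3712.50 = $3712.50, still under the $4000 maximum, so no cap applies.
The plan picks up $5925 − $3712.50 = $2212.50.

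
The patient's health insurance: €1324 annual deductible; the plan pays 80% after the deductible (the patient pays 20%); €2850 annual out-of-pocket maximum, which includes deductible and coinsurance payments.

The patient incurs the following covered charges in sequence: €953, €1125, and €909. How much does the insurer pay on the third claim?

€727.20

Bill 1, €953: fully absorbed by the deductible. Patient pays €953; OOP now €953. Insurer: €953 − €953 = €0.
Bill 2, €1125: deductible takes €371, €754 remains; patient's 20% is €150.80. Cost to patient: €521.80. OOP to date €1474.80. Insurer: €1125 − €521.80 = €603.20.
Bill 3, €909: deductible met; 20% of €909 = €181.80. Patient owes €181.80 (running OOP €1656.60). Plan pays €909 − €181.80 = €727.20.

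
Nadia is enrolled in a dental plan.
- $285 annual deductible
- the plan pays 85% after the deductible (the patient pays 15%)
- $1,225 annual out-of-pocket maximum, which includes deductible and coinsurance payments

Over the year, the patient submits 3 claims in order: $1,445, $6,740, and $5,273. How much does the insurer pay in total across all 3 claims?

Bill 1, $1,445: deductible takes $285, $1,160 remains; 15% of $1,160 = $174. Patient owes $459 (running OOP $459). Plan pays $1,445 − $459 = $986.
Bill 2, $6,740: 15% coinsurance on $6,740 = $1,011. OOP would hit $1,470 > $1,225, so the cap limits the patient to $1,225 − $459 = $766. Insurer: $6,740 − $766 = $5,974.
Bill 3, $5,273: deductible already satisfied, so patient's share is 15% × $5,273 = $790.95. OOP would hit $2,015.95 > $1,225, so the cap limits the patient to $1,225 − $1,225 = $0. Plan pays $5,273 − $0 = $5,273.
Insurer total = bills − patient's total = $13,458 − $1,225 = $12,233.

$12,233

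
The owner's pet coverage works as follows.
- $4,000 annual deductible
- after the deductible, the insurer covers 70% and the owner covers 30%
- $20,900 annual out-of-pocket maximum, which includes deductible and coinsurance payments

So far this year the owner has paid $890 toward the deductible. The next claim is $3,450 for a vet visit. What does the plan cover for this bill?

$238

$890 of the $4,000 deductible is already met, leaving $3,110.
That leaves $3,450 − $3,110 = $340 for coinsurance.
Owner's 30% share of $340 is $102.
Owner responsibility before any cap: $3,110 + $102 = $3,212.
Total out-of-pocket so far would be $890 + $3,212 = $4,102, below the $20,900 cap — no reduction.
Insurer pays the balance: $3,450 − $3,212 = $238.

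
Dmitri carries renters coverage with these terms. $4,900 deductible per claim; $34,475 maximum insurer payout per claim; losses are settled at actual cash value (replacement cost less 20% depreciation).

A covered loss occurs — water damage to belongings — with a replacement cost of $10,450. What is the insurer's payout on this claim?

$3,460

At 20% depreciation, ACV = $10,450 − $2,090 = $8,360.
After the deductible, $8,360 − $4,900 = $3,460 remains.
$3,460 ≤ $34,475, so the limit doesn't bind; insurer pays $3,460.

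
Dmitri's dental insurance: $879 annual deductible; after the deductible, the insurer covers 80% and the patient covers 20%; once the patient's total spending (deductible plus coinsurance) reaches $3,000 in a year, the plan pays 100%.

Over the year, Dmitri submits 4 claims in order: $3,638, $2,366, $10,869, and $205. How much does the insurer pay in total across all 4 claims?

Claim 1 ($3,638): $879 finishes the deductible; $2,759 goes to coinsurance; coinsurance $2,759 × 20% = $551.80. Patient owes $1,430.80 (running OOP $1,430.80). Insurer: $3,638 − $1,430.80 = $2,207.20.
Claim 2 ($2,366): deductible met; 20% of $2,366 = $473.20. Patient owes $473.20 (running OOP $1,904). Plan pays $2,366 − $473.20 = $1,892.80.
Claim 3 ($10,869): deductible already satisfied, so patient's share is 20% × $10,869 = $2,173.80. Adding that to $1,904 gives $4,077.80, past the $3,000 cap; patient pays only $3,000 − $1,904 = $1,096. Insurer: $10,869 − $1,096 = $9,773.
Claim 4 ($205): 20% coinsurance on $205 = $41. That would push OOP to $3,041, over the $3,000 cap, so patient pays $3,000 − $3,000 = $0. Plan pays $205 − $0 = $205.
Insurer total = bills − patient's total = $17,078 − $3,000 = $14,078.

$14,078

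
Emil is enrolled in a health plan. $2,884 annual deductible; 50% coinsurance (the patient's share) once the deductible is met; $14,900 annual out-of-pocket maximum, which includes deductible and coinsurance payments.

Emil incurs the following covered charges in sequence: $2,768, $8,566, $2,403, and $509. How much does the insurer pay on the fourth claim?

Claim 1 — $2,768: fully absorbed by the deductible. Patient owes $2,768 (running OOP $2,768). Insurer: $2,768 − $2,768 = $0.
Claim 2 — $8,566: deductible takes $116, $8,450 remains; patient's 50% is $4,225. Cost to patient: $4,341. OOP to date $7,109. Insurer: $8,566 − $4,341 = $4,225.
Claim 3 — $2,403: 50% coinsurance on $2,403 = $1,201.50. Patient pays $1,201.50; OOP now $8,310.50. Insurer: $2,403 − $1,201.50 = $1,201.50.
Claim 4 — $509: deductible already satisfied, so patient's share is 50% × $509 = $254.50. Patient owes $254.50 (running OOP $8,565). Plan pays $509 − $254.50 = $254.50.

$254.50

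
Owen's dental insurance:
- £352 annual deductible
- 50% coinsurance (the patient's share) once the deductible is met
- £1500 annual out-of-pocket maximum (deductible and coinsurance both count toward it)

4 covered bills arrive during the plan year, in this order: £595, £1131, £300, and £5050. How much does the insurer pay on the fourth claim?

Claim 1 (£595): £352 to deductible, leaving £243; 50% of £243 = £121.50. Cost to patient: £473.50. OOP to date £473.50. Plan pays £595 − £473.50 = £121.50.
Claim 2 (£1131): deductible met; 50% of £1131 = £565.50. Patient pays £565.50; OOP now £1039. Plan pays £1131 − £565.50 = £565.50.
Claim 3 (£300): deductible met; 50% of £300 = £150. Patient owes £150 (running OOP £1189). Plan pays £300 − £150 = £150.
Claim 4 (£5050): 50% coinsurance on £5050 = £2525. OOP would hit £3714 > £1500, so the cap limits the patient to £1500 − £1189 = £311. Insurer: £5050 − £311 = £4739.

£4739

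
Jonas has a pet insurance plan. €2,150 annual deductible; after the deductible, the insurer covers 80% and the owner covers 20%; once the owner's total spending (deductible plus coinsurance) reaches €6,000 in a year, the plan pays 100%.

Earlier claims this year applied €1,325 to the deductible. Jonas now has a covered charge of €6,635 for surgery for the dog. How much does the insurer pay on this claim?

€4,648

€1,325 of the €2,150 deductible is already met, leaving €825.
After the €825 deductible portion, €6,635 − €825 = €5,810 is subject to coinsurance.
Owner's 20% share of €5,810 is €1,162.
So the owner owes €825 + €1,162 = €1,987 before any cap.
Year-to-date out-of-pocket becomes €1,325 + €1,987 = €3,312, still under the €6,000 maximum, so no cap applies.
The plan picks up €6,635 − €1,987 = €4,648.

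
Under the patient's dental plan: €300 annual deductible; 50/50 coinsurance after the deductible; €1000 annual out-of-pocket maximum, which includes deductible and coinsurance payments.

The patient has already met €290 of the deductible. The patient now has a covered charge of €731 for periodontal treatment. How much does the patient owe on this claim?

€370.50

Deductible still to meet: €300 − €290 = €10.
After the €10 deductible portion, €731 − €10 = €721 is subject to coinsurance.
Coinsurance: €721 × 50% = €360.50.
That puts the patient's cost at €10 + €360.50 = €370.50 before any cap.
Year-to-date out-of-pocket becomes €290 + €370.50 = €660.50, still under the €1000 maximum, so no cap applies.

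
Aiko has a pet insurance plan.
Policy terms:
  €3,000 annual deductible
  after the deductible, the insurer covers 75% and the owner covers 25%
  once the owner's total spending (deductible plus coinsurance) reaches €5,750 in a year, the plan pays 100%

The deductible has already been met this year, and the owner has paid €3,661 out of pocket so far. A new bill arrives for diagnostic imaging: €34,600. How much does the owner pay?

€2,089

With the deductible met, the entire €34,600 is subject to coinsurance.
25% of €34,600 = €8,650 falls to the owner.
Year-to-date out-of-pocket would reach €3,661 + €8,650 = €12,311, above the €5,750 maximum, so the owner pays only €5,750 − €3,661 = €2,089.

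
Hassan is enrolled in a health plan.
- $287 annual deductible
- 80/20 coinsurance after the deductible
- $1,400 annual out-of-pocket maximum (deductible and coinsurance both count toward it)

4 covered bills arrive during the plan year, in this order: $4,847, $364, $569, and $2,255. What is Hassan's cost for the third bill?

$113.80

#1 ($4,847): $287 to deductible, leaving $4,560; patient's 20% is $912. Patient owes $1,199 (running OOP $1,199).
#2 ($364): deductible already satisfied, so patient's share is 20% × $364 = $72.80. Patient pays $72.80; OOP now $1,271.80.
#3 ($569): deductible already satisfied, so patient's share is 20% × $569 = $113.80. Patient pays $113.80; OOP now $1,385.60.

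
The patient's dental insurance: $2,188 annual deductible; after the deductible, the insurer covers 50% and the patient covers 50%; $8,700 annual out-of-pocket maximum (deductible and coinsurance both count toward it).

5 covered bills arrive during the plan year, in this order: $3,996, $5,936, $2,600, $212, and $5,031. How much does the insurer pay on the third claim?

$1,300

Bill 1, $3,996: $2,188 finishes the deductible; $1,808 goes to coinsurance; patient's 50% is $904. Patient owes $3,092 (running OOP $3,092). Insurer: $3,996 − $3,092 = $904.
Bill 2, $5,936: deductible met; 50% of $5,936 = $2,968. Patient owes $2,968 (running OOP $6,060). Plan pays $5,936 − $2,968 = $2,968.
Bill 3, $2,600: deductible already satisfied, so patient's share is 50% × $2,600 = $1,300. Patient pays $1,300; OOP now $7,360. Insurer: $2,600 − $1,300 = $1,300.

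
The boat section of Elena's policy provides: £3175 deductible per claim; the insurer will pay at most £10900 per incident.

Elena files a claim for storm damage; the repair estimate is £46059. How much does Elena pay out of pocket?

£35159

Less the £3175 deductible: £46059 − £3175 = £42884.
The £10900 per-incident cap binds; insurer pays £10900.
Out of pocket: £46059 − £10900 = £35159.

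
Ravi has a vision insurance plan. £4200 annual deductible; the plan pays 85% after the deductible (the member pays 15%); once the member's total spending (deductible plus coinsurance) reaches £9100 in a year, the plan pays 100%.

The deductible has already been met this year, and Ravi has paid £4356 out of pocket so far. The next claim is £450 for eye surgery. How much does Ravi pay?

£67.50

With the deductible met, the entire £450 is subject to coinsurance.
Coinsurance: £450 × 15% = £67.50.
Cumulative spending £4356 + £67.50 = £4423.50 stays under the £9100 maximum.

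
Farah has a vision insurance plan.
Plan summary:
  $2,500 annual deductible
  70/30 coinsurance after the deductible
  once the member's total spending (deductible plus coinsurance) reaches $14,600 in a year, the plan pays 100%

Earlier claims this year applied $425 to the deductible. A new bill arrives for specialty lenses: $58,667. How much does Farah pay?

Remaining deductible: $2,500 − $425 = $2,075.
The remaining $56,592 (= $58,667 − $2,075) moves to coinsurance.
Member's 30% share of $56,592 is $16,977.60.
That puts the member's cost at $2,075 + $16,977.60 = $19,052.60 before any cap.
Adding $19,052.60 to the $425 already spent would give $19,477.60, which exceeds the $14,600 cap; the member pays just $14,600 − $425 = $14,175.

$14,175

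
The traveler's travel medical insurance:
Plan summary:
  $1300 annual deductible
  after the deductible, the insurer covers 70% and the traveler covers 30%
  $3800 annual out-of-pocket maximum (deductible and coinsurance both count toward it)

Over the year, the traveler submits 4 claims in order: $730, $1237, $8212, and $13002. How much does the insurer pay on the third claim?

Bill 1, $730: all of it applies to the deductible. Traveler owes $730 (running OOP $730). Insurer: $730 − $730 = $0.
Bill 2, $1237: $570 finishes the deductible; $667 goes to coinsurance; coinsurance $667 × 30% = $200.10. Cost to traveler: $770.10. OOP to date $1500.10. Insurer: $1237 − $770.10 = $466.90.
Bill 3, $8212: deductible already satisfied, so traveler's share is 30% × $8212 = $2463.60. OOP would hit $3963.70 > $3800, so the cap limits the traveler to $3800 − $1500.10 = $2299.90. Insurer: $8212 − $2299.90 = $5912.10.

$5912.10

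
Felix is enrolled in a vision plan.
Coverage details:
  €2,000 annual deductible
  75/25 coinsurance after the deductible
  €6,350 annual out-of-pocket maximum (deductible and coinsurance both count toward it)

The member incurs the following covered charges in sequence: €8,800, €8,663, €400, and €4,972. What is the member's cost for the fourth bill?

€384.25

Claim 1 (€8,800): €2,000 finishes the deductible; €6,800 goes to coinsurance; coinsurance €6,800 × 25% = €1,700. Member pays €3,700; OOP now €3,700.
Claim 2 (€8,663): deductible met; 25% of €8,663 = €2,165.75. Cost to member: €2,165.75. OOP to date €5,865.75.
Claim 3 (€400): deductible already satisfied, so member's share is 25% × €400 = €100. Member owes €100 (running OOP €5,965.75).
Claim 4 (€4,972): deductible met; 25% of €4,972 = €1,243. That would push OOP to €7,208.75, over the €6,350 cap, so member pays €6,350 − €5,965.75 = €384.25.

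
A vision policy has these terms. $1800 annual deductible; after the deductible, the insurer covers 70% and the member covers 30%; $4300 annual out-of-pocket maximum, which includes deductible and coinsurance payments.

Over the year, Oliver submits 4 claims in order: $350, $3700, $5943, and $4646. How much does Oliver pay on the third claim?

$1782.90

#1 ($350): all of it applies to the deductible. Member owes $350 (running OOP $350).
#2 ($3700): $1450 to deductible, leaving $2250; 30% of $2250 = $675. Member owes $2125 (running OOP $2475).
#3 ($5943): 30% coinsurance on $5943 = $1782.90. Member pays $1782.90; OOP now $4257.90.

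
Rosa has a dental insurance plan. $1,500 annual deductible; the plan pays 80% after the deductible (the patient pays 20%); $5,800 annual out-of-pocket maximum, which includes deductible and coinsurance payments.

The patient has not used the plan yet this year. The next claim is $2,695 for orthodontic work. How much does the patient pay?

$1,739

Deductible not yet touched, so the first $1,500 of the bill goes to the deductible.
The remaining $1,195 (= $2,695 − $1,500) moves to coinsurance.
Coinsurance: $1,195 × 20% = $239.
So the patient owes $1,500 + $239 = $1,739 before any cap.
Year-to-date out-of-pocket becomes $0 + $1,739 = $1,739, still under the $5,800 maximum, so no cap applies.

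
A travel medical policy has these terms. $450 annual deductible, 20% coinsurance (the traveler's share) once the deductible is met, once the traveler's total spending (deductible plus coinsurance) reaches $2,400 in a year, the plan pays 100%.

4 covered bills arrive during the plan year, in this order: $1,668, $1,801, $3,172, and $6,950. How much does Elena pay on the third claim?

Claim 1 — $1,668: $450 to deductible, leaving $1,218; coinsurance $1,218 × 20% = $243.60. Cost to traveler: $693.60. OOP to date $693.60.
Claim 2 — $1,801: deductible already satisfied, so traveler's share is 20% × $1,801 = $360.20. Traveler owes $360.20 (running OOP $1,053.80).
Claim 3 — $3,172: deductible already satisfied, so traveler's share is 20% × $3,172 = $634.40. Traveler owes $634.40 (running OOP $1,688.20).

$634.40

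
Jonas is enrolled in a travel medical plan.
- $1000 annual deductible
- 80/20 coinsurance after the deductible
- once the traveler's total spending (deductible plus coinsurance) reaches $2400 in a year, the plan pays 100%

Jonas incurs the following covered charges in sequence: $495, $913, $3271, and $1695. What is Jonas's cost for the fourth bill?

$339

Claim 1 — $495: all of it applies to the deductible. Traveler owes $495 (running OOP $495).
Claim 2 — $913: deductible takes $505, $408 remains; coinsurance $408 × 20% = $81.60. Cost to traveler: $586.60. OOP to date $1081.60.
Claim 3 — $3271: deductible already satisfied, so traveler's share is 20% × $3271 = $654.20. Traveler pays $654.20; OOP now $1735.80.
Claim 4 — $1695: deductible already satisfied, so traveler's share is 20% × $1695 = $339. Traveler pays $339; OOP now $2074.80.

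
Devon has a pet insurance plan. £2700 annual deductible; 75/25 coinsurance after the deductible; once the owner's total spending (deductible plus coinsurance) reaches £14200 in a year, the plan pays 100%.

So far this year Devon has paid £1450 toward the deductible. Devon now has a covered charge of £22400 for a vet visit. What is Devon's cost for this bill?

£1450 of the £2700 deductible is already met, leaving £1250.
That leaves £22400 − £1250 = £21150 for coinsurance.
Coinsurance: £21150 × 25% = £5287.50.
That puts the owner's cost at £1250 + £5287.50 = £6537.50 before any cap.
Cumulative spending £1450 + £6537.50 = £7987.50 stays under the £14200 maximum.

£6537.50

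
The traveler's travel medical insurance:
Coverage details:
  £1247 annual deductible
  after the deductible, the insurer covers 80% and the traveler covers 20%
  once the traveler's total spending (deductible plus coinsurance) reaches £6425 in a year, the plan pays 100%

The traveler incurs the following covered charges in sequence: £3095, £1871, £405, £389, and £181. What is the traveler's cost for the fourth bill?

Bill 1, £3095: £1247 finishes the deductible; £1848 goes to coinsurance; 20% of £1848 = £369.60. Traveler pays £1616.60; OOP now £1616.60.
Bill 2, £1871: 20% coinsurance on £1871 = £374.20. Traveler pays £374.20; OOP now £1990.80.
Bill 3, £405: 20% coinsurance on £405 = £81. Traveler owes £81 (running OOP £2071.80).
Bill 4, £389: deductible already satisfied, so traveler's share is 20% × £389 = £77.80. Traveler pays £77.80; OOP now £2149.60.

£77.80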